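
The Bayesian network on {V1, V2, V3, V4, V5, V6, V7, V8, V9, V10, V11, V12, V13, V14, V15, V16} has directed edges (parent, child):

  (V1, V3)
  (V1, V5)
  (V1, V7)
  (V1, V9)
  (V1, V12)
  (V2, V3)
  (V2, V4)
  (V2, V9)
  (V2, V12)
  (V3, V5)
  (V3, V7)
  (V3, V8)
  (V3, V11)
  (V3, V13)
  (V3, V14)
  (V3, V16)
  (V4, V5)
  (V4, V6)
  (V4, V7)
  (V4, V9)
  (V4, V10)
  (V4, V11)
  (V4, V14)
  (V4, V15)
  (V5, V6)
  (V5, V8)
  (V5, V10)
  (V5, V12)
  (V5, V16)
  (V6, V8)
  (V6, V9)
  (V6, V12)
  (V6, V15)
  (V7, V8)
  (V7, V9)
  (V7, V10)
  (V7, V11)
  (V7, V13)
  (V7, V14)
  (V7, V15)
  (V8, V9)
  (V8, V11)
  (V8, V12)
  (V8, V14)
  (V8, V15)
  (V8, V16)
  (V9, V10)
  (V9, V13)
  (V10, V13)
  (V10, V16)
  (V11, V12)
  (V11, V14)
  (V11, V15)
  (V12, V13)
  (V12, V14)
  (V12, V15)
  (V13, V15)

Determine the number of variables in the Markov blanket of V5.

The Markov blanket of a node is its parents, its children, and the other parents of its children.
V5's parents: V1, V3, V4.
V5 has children V6, V8, V10, V12, V16.
Parents of each child, excluding V5:
  parents(V6) \ {V5} = {V4}.
  V8 also has parents V3, V6, V7.
  V10 also has parents V4, V7, V9.
  V12 also has parents V1, V2, V6, V8, V11.
  V16 also has parents V3, V8, V10.
MB(V5) = {V1, V2, V3, V4, V6, V7, V8, V9, V10, V11, V12, V16}, which has 12 nodes.

12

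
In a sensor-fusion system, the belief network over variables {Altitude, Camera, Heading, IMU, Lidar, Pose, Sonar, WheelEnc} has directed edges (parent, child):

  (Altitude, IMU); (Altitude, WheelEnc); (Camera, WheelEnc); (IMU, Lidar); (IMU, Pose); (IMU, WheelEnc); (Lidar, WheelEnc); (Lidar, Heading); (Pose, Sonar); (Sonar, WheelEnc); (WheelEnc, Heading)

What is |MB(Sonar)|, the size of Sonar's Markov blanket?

6

By definition, MB(Sonar) is built from Sonar's parents, Sonar's children, and the co-parents of Sonar.
Sonar has parent Pose.
Sonar has child WheelEnc.
For each child, the remaining parents (spouses of Sonar):
  parents(WheelEnc) \ {Sonar} = {Altitude, Camera, IMU, Lidar}.
MB(Sonar) = {Altitude, Camera, IMU, Lidar, Pose, WheelEnc}, which has 6 nodes.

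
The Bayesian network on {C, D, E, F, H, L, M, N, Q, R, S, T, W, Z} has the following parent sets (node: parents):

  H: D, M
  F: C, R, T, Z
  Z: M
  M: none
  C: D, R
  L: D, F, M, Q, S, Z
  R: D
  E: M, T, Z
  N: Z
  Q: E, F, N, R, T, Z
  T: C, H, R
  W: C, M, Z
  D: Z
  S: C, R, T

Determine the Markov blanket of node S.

{C, D, F, L, M, Q, R, T, Z}

Pa(S) = {C, R, T}.
Ch(S) = {L}.
For each child, the remaining parents (spouses of S):
  L also has parents D, F, M, Q, Z.
Union: {C, R, T} ∪ {L} ∪ {D, F, M, Q, Z} = {C, D, F, L, M, Q, R, T, Z}.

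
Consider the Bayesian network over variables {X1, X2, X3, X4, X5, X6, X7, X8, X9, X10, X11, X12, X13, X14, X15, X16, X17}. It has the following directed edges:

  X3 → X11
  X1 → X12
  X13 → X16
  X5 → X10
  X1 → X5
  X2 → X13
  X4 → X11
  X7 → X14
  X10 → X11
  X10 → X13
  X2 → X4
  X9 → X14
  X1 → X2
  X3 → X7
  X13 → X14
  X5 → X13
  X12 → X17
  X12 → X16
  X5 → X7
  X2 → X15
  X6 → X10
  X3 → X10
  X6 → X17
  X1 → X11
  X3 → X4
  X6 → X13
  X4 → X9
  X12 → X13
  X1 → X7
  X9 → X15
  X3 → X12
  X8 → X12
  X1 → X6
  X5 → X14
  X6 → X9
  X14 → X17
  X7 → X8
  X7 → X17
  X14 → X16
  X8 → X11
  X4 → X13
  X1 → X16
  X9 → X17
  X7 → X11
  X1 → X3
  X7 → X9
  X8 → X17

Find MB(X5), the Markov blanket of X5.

{X1, X2, X3, X4, X6, X7, X9, X10, X12, X13, X14}

The Markov blanket of a node is its parents, its children, and the other parents of its children.
X5's children: X7, X10, X13, X14.
X5 has parent X1.
Parents of each child, excluding X5:
  X7's other parents are X1, X3.
  parents(X10) \ {X5} = {X3, X6}.
  X13's other parents are X2, X4, X6, X10, X12.
  X14's other parents are X7, X9, X13.
Taking the union gives {X1, X2, X3, X4, X6, X7, X9, X10, X12, X13, X14}.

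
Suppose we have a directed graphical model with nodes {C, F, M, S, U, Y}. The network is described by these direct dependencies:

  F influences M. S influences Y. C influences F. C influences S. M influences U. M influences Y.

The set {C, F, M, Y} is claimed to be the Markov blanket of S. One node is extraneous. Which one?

Pa(S) = {C}.
S has child Y.
Other parents of S's children:
  parents(Y) \ {S} = {M}.
MB(S) = {C, M, Y}.
F is neither a parent, child, nor co-parent of S, so it does not belong.

F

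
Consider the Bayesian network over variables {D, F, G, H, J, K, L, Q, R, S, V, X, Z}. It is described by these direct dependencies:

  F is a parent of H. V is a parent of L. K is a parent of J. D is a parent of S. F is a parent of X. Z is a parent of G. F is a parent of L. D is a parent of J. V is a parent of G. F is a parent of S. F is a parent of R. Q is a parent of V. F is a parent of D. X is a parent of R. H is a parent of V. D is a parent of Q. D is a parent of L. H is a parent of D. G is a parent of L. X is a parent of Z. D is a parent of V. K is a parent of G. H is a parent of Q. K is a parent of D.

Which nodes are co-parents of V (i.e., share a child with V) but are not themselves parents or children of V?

Children of V: G, L.
  parents(G) \ {V} = {K, Z}.
  L also has parents D, F, G.
Excluding nodes already adjacent to V (D, G, H, L, Q), the co-parent-only contribution is {F, K, Z}.

{F, K, Z}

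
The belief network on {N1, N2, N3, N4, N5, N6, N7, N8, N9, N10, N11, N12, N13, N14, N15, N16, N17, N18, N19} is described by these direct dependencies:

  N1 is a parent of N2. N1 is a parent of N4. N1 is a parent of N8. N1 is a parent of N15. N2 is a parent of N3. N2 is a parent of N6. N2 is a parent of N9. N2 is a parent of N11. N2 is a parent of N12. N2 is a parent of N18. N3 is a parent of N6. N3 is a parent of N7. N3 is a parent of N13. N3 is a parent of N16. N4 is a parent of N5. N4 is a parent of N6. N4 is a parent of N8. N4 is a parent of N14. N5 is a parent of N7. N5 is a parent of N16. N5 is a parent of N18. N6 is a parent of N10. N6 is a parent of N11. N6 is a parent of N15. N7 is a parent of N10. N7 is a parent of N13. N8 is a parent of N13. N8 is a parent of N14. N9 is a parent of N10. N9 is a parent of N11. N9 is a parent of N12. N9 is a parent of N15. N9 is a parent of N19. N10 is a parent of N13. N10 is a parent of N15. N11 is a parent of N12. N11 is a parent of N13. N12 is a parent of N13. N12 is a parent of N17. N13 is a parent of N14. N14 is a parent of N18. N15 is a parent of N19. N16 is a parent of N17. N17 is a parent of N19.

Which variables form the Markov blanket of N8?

{N1, N3, N4, N7, N10, N11, N12, N13, N14}

By definition, MB(N8) is built from N8's parents, N8's children, and the co-parents of N8.
N8 has parents N1, N4.
Ch(N8) = {N13, N14}.
Other parents of N8's children:
  N13 also has parents N3, N7, N10, N11, N12.
  N14's other parents are N4, N13.
So the Markov blanket of N8 is {N1, N3, N4, N7, N10, N11, N12, N13, N14}.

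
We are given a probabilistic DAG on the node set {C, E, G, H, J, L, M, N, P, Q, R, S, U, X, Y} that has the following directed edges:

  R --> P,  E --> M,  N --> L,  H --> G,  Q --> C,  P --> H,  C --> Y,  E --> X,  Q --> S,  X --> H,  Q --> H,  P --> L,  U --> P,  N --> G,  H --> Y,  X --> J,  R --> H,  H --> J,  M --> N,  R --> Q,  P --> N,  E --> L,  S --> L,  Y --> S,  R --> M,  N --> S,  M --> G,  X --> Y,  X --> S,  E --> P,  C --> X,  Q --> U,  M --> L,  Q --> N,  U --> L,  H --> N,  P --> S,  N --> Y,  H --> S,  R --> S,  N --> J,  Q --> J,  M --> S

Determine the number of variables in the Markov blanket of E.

A node's Markov blanket = Pa ∪ Ch ∪ (parents of Ch other than the node itself).
E's parents: none.
E's children: L, M, P, X.
For each child, the remaining parents (spouses of E):
  X also has parent C.
  P also has parents R, U.
  M's other parent is R.
  L also has parents M, N, P, S, U.
MB(E) = {C, L, M, N, P, R, S, U, X}, which has 9 nodes.

9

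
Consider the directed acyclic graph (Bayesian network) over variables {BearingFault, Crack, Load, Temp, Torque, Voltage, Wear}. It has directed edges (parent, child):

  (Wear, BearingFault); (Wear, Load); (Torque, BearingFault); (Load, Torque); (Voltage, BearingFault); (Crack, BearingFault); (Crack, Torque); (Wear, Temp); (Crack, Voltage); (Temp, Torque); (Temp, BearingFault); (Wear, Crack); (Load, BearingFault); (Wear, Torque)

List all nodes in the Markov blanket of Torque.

{BearingFault, Crack, Load, Temp, Voltage, Wear}

The Markov blanket of a node is its parents, its children, and the other parents of its children.
Torque's parents: Crack, Load, Temp, Wear.
Torque's children: BearingFault.
Parents of each child, excluding Torque:
  BearingFault: Crack, Load, Temp, Voltage, Wear
So the Markov blanket of Torque is {BearingFault, Crack, Load, Temp, Voltage, Wear}.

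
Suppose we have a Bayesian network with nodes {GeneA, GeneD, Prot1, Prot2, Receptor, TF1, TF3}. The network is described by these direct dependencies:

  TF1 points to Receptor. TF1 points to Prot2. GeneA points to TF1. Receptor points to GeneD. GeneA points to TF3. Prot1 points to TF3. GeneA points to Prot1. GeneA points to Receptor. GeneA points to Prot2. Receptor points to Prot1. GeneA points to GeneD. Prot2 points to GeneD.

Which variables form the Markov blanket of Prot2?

Children of Prot2: GeneD.
Pa(Prot2) = {GeneA, TF1}.
Other parents of Prot2's children:
  GeneD's other parents are GeneA, Receptor.
So the Markov blanket of Prot2 is {GeneA, GeneD, Receptor, TF1}.

{GeneA, GeneD, Receptor, TF1}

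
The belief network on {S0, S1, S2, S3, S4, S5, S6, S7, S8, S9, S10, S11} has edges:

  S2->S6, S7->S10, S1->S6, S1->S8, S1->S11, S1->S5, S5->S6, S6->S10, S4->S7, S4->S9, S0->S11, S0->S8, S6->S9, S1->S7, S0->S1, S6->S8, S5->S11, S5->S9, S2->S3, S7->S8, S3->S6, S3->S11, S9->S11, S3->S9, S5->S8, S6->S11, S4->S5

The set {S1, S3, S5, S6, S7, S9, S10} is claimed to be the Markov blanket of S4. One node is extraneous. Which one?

By definition, MB(S4) is built from S4's parents, S4's children, and the co-parents of S4.
Ch(S4) = {S5, S7, S9}.
Pa(S4) = {}.
Parents of each child, excluding S4:
  S5 also has parent S1.
  parents(S7) \ {S4} = {S1}.
  S9 also has parents S3, S5, S6.
MB(S4) = {S1, S3, S5, S6, S7, S9}.
S10 is neither a parent, child, nor co-parent of S4, so it does not belong.

S10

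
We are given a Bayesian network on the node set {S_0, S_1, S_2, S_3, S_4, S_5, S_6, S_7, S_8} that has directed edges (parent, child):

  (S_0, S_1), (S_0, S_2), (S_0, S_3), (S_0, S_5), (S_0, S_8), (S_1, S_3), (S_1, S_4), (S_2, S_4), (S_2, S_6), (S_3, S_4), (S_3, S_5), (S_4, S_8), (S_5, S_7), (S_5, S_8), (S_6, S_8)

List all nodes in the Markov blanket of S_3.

Pa(S_3) = {S_0, S_1}.
S_3's children: S_4, S_5.
For each child, the remaining parents (spouses of S_3):
  S_4: S_1, S_2
  S_5: S_0
Union: {S_0, S_1} ∪ {S_4, S_5} ∪ {S_0, S_1, S_2} = {S_0, S_1, S_2, S_4, S_5}.

{S_0, S_1, S_2, S_4, S_5}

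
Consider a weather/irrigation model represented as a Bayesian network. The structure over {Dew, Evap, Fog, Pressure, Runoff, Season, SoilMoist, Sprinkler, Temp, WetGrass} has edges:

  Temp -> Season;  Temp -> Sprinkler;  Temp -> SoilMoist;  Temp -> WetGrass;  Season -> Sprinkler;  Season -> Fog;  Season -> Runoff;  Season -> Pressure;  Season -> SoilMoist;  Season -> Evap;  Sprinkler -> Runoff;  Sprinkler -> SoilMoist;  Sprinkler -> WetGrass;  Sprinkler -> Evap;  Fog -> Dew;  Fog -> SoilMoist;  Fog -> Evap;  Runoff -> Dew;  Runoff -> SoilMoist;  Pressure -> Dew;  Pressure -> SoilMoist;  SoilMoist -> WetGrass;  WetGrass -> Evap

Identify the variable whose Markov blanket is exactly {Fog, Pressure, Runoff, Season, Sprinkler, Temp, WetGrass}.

The target node must have every member of {Fog, Pressure, Runoff, Season, Sprinkler, Temp, WetGrass} as a parent, child, or co-parent, and no others.
Parents of SoilMoist: Fog, Pressure, Runoff, Season, Sprinkler, Temp; children: WetGrass; co-parents: Sprinkler, Temp.
These exactly cover the given set, so the node is SoilMoist.

SoilMoist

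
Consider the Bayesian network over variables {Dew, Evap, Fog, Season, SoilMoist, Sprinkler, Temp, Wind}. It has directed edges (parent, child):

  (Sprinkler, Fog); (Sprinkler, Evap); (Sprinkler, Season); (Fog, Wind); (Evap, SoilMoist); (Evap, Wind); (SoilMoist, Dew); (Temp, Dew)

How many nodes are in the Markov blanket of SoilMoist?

3

The Markov blanket of a node is its parents, its children, and the other parents of its children.
SoilMoist's parents: Evap.
Ch(SoilMoist) = {Dew}.
Other parents of SoilMoist's children:
  Dew: Temp
MB(SoilMoist) = {Dew, Evap, Temp}, which has 3 nodes.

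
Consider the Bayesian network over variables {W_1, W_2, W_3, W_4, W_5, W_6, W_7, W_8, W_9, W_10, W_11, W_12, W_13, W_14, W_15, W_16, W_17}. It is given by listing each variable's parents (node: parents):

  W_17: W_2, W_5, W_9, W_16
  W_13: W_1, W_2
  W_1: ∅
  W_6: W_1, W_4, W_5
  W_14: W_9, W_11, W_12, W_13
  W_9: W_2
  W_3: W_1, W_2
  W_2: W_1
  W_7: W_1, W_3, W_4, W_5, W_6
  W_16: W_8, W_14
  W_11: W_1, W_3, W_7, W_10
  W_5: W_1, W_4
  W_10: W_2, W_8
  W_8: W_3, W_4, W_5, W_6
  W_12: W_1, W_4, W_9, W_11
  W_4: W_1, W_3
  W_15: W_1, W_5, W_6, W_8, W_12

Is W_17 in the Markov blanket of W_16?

W_17 is a child of W_16.
So W_17 ∈ MB(W_16).

Yes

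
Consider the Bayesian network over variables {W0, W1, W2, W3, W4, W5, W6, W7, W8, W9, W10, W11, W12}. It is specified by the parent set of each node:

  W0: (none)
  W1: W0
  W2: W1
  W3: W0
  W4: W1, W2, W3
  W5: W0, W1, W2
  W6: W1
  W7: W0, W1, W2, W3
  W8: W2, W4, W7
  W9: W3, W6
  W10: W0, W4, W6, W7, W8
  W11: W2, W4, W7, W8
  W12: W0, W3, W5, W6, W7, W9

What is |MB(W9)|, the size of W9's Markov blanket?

6

Parents of W9: W3, W6.
Ch(W9) = {W12}.
Co-parents of W9 (other parents of its children):
  W12's other parents are W0, W3, W5, W6, W7.
MB(W9) = {W0, W3, W5, W6, W7, W12}, which has 6 nodes.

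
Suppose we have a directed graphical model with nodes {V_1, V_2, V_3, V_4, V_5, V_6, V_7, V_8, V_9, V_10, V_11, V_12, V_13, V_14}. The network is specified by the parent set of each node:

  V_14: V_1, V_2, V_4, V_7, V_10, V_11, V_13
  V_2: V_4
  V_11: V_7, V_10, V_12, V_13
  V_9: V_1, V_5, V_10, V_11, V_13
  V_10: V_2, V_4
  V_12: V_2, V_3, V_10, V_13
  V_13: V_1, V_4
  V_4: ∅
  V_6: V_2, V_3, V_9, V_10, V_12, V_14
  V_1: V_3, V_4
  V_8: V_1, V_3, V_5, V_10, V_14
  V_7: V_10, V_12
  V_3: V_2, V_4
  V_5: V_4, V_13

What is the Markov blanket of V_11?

Recall MB(v) = parents ∪ children ∪ spouses, where spouses are the other parents of v's children.
V_11 has parents V_7, V_10, V_12, V_13.
V_11's children: V_9, V_14.
For each child, the remaining parents (spouses of V_11):
  V_9: V_1, V_5, V_10, V_13
  V_14: V_1, V_2, V_4, V_7, V_10, V_13
Union: {V_7, V_10, V_12, V_13} ∪ {V_9, V_14} ∪ {V_1, V_2, V_4, V_5, V_7, V_10, V_13} = {V_1, V_2, V_4, V_5, V_7, V_9, V_10, V_12, V_13, V_14}.

{V_1, V_2, V_4, V_5, V_7, V_9, V_10, V_12, V_13, V_14}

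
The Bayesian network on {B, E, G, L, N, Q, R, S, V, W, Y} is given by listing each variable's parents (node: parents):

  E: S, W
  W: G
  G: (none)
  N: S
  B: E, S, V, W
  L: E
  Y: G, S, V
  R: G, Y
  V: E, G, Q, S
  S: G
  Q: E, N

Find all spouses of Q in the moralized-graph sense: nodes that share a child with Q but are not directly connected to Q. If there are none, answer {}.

{G, S}

Children of Q: V.
  V: E, G, S
Excluding nodes already adjacent to Q (E, N, V), the co-parent-only contribution is {G, S}.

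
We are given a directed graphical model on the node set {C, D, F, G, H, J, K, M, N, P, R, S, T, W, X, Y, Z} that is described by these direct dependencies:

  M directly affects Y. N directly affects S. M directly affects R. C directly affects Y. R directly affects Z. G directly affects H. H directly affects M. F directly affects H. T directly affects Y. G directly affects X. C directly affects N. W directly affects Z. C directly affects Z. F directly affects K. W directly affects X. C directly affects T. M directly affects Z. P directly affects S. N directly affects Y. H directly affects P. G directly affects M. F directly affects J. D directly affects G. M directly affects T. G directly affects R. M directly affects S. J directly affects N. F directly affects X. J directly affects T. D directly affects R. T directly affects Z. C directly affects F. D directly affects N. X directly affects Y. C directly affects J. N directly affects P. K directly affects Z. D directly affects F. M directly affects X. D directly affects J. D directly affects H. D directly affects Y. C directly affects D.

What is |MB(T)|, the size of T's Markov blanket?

T's children: Y, Z.
Pa(T) = {C, J, M}.
Co-parents of T (other parents of its children):
  Y: C, D, M, N, X
  Z: C, K, M, R, W
MB(T) = {C, D, J, K, M, N, R, W, X, Y, Z}, which has 11 nodes.

11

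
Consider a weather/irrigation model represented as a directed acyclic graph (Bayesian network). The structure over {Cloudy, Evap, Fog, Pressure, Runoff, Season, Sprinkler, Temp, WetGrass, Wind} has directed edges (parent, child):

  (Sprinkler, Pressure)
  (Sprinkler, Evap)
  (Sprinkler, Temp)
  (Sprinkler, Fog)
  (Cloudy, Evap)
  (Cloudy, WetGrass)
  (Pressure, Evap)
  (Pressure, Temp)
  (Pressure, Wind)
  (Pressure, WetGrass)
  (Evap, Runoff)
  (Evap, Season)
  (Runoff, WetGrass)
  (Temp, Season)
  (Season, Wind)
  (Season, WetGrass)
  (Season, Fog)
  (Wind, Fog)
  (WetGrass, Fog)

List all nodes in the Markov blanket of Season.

{Cloudy, Evap, Fog, Pressure, Runoff, Sprinkler, Temp, WetGrass, Wind}

Season's parents: Evap, Temp.
Ch(Season) = {Fog, WetGrass, Wind}.
For each child, the remaining parents (spouses of Season):
  Wind: Pressure
  WetGrass: Cloudy, Pressure, Runoff
  Fog: Sprinkler, WetGrass, Wind
So the Markov blanket of Season is {Cloudy, Evap, Fog, Pressure, Runoff, Sprinkler, Temp, WetGrass, Wind}.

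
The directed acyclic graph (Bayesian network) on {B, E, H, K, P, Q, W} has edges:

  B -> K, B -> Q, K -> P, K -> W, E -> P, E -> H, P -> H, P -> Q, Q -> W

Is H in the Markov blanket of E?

Yes

H is a child of E.
So H ∈ MB(E).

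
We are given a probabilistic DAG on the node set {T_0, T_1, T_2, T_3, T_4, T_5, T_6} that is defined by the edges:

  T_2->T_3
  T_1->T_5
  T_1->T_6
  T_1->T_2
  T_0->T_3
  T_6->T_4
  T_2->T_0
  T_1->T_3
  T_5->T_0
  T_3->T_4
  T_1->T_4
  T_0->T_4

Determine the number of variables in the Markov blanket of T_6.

4

The Markov blanket of a node is its parents, its children, and the other parents of its children.
Ch(T_6) = {T_4}.
T_6's parents: T_1.
Other parents of T_6's children:
  parents(T_4) \ {T_6} = {T_0, T_1, T_3}.
MB(T_6) = {T_0, T_1, T_3, T_4}, which has 4 nodes.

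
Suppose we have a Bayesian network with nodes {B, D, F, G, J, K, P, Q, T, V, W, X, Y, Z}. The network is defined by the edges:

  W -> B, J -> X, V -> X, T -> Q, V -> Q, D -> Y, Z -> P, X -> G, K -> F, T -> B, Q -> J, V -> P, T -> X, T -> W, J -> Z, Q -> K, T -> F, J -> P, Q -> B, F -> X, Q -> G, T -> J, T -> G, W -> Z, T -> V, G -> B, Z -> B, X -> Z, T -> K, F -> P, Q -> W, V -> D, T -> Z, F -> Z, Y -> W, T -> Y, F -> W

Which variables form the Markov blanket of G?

{B, Q, T, W, X, Z}

G's parents: Q, T, X.
Ch(G) = {B}.
Parents of each child, excluding G:
  parents(B) \ {G} = {Q, T, W, Z}.
MB(G) = {B, Q, T, W, X, Z}.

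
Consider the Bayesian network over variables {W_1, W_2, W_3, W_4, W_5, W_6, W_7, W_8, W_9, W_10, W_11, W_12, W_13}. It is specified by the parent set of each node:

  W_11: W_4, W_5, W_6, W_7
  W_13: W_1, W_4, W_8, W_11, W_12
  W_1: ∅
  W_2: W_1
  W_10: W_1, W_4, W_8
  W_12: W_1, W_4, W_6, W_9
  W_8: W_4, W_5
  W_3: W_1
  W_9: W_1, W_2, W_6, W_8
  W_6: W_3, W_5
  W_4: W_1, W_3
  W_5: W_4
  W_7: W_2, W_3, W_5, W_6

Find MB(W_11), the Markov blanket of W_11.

W_11's children: W_13.
W_11 has parents W_4, W_5, W_6, W_7.
Parents of each child, excluding W_11:
  W_13: W_1, W_4, W_8, W_12
MB(W_11) = {W_1, W_4, W_5, W_6, W_7, W_8, W_12, W_13}.

{W_1, W_4, W_5, W_6, W_7, W_8, W_12, W_13}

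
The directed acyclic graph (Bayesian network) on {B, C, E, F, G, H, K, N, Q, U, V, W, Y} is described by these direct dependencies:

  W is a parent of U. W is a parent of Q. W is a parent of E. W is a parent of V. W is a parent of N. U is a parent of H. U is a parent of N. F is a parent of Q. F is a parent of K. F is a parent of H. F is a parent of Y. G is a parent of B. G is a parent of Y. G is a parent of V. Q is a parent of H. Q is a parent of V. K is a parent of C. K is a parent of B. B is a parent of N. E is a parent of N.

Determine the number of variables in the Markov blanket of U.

Recall MB(v) = parents ∪ children ∪ spouses, where spouses are the other parents of v's children.
Children of U: H, N.
Pa(U) = {W}.
Other parents of U's children:
  H: F, Q
  N: B, E, W
MB(U) = {B, E, F, H, N, Q, W}, which has 7 nodes.

7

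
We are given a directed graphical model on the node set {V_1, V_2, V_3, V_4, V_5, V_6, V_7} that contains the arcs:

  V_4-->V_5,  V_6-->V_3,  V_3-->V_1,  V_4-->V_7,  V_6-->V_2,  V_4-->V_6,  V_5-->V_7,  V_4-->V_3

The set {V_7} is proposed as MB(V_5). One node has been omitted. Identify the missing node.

V_4

The Markov blanket of a node is its parents, its children, and the other parents of its children.
V_5 has child V_7.
Parents of V_5: V_4.
Other parents of V_5's children:
  V_7's other parent is V_4.
MB(V_5) = {V_4, V_7}.
Comparing with the claimed set, V_4 is missing.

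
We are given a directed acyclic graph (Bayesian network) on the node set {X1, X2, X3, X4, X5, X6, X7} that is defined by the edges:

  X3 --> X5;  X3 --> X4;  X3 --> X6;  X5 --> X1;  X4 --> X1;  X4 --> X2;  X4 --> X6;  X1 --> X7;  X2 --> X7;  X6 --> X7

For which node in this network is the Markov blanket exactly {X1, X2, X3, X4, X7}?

X6

The target node must have every member of {X1, X2, X3, X4, X7} as a parent, child, or co-parent, and no others.
Parents of X6: X3, X4; children: X7; co-parents: X1, X2.
These exactly cover the given set, so the node is X6.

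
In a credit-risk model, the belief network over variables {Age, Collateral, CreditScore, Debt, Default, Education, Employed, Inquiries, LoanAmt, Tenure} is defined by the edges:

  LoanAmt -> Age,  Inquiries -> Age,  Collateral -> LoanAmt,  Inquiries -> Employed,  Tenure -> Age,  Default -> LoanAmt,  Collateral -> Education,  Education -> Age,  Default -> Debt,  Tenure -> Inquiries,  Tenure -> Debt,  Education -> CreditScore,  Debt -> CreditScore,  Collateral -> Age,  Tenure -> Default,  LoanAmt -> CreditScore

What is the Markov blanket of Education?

{Age, Collateral, CreditScore, Debt, Inquiries, LoanAmt, Tenure}

Parents of Education: Collateral.
Children of Education: Age, CreditScore.
For each child, the remaining parents (spouses of Education):
  parents(Age) \ {Education} = {Collateral, Inquiries, LoanAmt, Tenure}.
  parents(CreditScore) \ {Education} = {Debt, LoanAmt}.
So the Markov blanket of Education is {Age, Collateral, CreditScore, Debt, Inquiries, LoanAmt, Tenure}.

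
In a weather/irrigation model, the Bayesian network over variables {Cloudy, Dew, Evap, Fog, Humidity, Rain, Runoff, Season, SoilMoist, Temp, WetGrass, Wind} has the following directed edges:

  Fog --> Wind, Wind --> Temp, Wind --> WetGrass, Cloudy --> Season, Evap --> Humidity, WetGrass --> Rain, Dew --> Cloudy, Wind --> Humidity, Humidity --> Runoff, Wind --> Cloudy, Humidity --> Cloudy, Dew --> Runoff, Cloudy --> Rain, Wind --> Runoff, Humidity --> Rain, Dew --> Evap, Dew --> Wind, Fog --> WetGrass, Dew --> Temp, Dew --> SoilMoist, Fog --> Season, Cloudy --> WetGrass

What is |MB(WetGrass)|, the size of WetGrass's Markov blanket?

5

WetGrass has parents Cloudy, Fog, Wind.
WetGrass has child Rain.
For each child, the remaining parents (spouses of WetGrass):
  Rain: Cloudy, Humidity
MB(WetGrass) = {Cloudy, Fog, Humidity, Rain, Wind}, which has 5 nodes.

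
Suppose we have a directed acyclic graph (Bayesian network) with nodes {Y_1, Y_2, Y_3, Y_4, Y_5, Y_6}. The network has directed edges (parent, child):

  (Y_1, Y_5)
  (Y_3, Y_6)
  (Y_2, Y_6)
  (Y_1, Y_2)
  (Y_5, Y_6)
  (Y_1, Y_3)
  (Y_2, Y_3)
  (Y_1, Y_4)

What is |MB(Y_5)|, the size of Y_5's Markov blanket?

Ch(Y_5) = {Y_6}.
Y_5 has parent Y_1.
Co-parents of Y_5 (other parents of its children):
  Y_6's other parents are Y_2, Y_3.
MB(Y_5) = {Y_1, Y_2, Y_3, Y_6}, which has 4 nodes.

4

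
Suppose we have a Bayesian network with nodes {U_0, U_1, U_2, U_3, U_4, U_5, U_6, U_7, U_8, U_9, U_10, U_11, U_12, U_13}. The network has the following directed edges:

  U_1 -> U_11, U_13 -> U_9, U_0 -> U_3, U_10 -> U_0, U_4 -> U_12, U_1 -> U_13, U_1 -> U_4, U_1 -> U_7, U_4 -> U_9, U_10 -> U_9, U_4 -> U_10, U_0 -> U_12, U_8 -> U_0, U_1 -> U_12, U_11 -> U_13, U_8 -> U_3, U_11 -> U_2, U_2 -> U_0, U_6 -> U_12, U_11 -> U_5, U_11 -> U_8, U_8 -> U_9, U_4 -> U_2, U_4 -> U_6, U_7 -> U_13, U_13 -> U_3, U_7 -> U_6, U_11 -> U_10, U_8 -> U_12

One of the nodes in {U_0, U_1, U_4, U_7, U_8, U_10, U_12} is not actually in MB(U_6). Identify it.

U_6's children: U_12.
Pa(U_6) = {U_4, U_7}.
Co-parents of U_6 (other parents of its children):
  parents(U_12) \ {U_6} = {U_0, U_1, U_4, U_8}.
MB(U_6) = {U_0, U_1, U_4, U_7, U_8, U_12}.
U_10 is neither a parent, child, nor co-parent of U_6, so it does not belong.

U_10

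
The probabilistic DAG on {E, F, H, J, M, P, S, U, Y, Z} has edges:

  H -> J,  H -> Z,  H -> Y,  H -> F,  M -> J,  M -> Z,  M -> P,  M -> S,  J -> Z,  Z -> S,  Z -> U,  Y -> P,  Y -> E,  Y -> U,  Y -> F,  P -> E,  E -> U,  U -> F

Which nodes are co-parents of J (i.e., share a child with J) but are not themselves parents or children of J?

Children of J: Z.
  Z: H, M
Excluding nodes already adjacent to J (H, M, Z), the co-parent-only contribution is {}.

{}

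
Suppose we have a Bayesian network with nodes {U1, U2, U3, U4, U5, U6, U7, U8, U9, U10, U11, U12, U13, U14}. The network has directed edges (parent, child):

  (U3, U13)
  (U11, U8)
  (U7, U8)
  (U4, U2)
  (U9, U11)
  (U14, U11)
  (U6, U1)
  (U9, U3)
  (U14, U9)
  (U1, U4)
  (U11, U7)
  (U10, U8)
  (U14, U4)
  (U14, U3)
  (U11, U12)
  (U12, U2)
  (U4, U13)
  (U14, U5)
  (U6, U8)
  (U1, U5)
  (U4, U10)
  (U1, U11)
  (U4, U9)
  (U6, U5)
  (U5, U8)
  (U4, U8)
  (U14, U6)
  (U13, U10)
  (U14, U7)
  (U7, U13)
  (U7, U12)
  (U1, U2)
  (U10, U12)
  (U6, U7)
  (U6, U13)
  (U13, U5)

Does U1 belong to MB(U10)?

U10 has parents U4, U13.
U10's children: U8, U12.
For each child, the remaining parents (spouses of U10):
  U12's other parents are U7, U11.
  U8's other parents are U4, U5, U6, U7, U11.
MB(U10) = {U4, U5, U6, U7, U8, U11, U12, U13}; U1 is not in this set.

No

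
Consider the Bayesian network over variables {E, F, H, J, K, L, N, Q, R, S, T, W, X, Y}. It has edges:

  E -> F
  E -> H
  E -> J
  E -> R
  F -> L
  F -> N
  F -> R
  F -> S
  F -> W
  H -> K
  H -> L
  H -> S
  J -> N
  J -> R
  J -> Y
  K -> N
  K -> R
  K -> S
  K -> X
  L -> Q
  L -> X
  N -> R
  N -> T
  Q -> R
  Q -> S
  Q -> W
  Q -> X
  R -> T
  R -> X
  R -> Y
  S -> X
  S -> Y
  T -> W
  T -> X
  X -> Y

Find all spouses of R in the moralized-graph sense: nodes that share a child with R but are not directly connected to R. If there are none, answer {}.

Children of R: T, X, Y.
  T's other parent is N.
  parents(X) \ {R} = {K, L, Q, S, T}.
  Y also has parents J, S, X.
Excluding nodes already adjacent to R (E, F, J, K, N, Q, T, X, Y), the co-parent-only contribution is {L, S}.

{L, S}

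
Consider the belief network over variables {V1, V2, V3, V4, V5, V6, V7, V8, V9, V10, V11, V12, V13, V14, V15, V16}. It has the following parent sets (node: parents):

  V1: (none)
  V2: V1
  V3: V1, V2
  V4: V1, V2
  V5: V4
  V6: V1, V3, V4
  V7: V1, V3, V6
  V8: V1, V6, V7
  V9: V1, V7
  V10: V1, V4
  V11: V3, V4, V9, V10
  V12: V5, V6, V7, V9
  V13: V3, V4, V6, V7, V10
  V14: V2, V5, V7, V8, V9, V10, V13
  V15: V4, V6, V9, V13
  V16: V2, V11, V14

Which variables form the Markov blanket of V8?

By definition, MB(V8) is built from V8's parents, V8's children, and the co-parents of V8.
V8 has parents V1, V6, V7.
V8 has child V14.
Other parents of V8's children:
  V14: V2, V5, V7, V9, V10, V13
Union: {V1, V6, V7} ∪ {V14} ∪ {V2, V5, V7, V9, V10, V13} = {V1, V2, V5, V6, V7, V9, V10, V13, V14}.

{V1, V2, V5, V6, V7, V9, V10, V13, V14}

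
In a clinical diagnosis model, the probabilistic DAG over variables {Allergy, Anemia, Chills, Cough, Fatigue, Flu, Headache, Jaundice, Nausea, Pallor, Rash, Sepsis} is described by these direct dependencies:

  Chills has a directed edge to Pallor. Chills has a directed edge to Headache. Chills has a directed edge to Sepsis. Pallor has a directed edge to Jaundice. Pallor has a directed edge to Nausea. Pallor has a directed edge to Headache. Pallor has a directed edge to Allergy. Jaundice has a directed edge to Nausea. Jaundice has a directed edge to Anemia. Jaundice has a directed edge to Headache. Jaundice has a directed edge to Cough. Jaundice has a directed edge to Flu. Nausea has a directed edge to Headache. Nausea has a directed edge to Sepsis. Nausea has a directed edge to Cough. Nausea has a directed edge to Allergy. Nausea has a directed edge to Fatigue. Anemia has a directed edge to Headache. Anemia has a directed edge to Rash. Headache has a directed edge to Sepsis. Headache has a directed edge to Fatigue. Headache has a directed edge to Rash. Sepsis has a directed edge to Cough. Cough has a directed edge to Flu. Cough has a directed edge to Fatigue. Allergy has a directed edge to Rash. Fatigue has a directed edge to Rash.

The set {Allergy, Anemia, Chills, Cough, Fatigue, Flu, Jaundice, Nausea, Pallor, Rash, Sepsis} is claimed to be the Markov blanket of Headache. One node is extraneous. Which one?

Flu

By definition, MB(Headache) is built from Headache's parents, Headache's children, and the co-parents of Headache.
Children of Headache: Fatigue, Rash, Sepsis.
Headache's parents: Anemia, Chills, Jaundice, Nausea, Pallor.
Other parents of Headache's children:
  parents(Sepsis) \ {Headache} = {Chills, Nausea}.
  Fatigue also has parents Cough, Nausea.
  Rash also has parents Allergy, Anemia, Fatigue.
MB(Headache) = {Allergy, Anemia, Chills, Cough, Fatigue, Jaundice, Nausea, Pallor, Rash, Sepsis}.
Flu is neither a parent, child, nor co-parent of Headache, so it does not belong.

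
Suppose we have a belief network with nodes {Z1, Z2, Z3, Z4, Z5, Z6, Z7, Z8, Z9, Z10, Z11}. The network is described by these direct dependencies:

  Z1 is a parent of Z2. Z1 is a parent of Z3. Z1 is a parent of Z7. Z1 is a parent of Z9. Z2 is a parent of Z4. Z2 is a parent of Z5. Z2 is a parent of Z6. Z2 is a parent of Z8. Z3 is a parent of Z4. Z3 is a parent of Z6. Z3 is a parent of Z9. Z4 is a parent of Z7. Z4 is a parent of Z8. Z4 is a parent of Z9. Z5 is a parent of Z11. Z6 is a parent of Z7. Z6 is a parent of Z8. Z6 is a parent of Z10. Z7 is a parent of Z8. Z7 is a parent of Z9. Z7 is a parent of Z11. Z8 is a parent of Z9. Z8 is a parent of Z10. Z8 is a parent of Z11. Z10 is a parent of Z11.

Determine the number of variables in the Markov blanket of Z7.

A node's Markov blanket = Pa ∪ Ch ∪ (parents of Ch other than the node itself).
Z7's parents: Z1, Z4, Z6.
Children of Z7: Z8, Z9, Z11.
For each child, the remaining parents (spouses of Z7):
  Z8 also has parents Z2, Z4, Z6.
  Z9's other parents are Z1, Z3, Z4, Z8.
  Z11 also has parents Z5, Z8, Z10.
MB(Z7) = {Z1, Z2, Z3, Z4, Z5, Z6, Z8, Z9, Z10, Z11}, which has 10 nodes.

10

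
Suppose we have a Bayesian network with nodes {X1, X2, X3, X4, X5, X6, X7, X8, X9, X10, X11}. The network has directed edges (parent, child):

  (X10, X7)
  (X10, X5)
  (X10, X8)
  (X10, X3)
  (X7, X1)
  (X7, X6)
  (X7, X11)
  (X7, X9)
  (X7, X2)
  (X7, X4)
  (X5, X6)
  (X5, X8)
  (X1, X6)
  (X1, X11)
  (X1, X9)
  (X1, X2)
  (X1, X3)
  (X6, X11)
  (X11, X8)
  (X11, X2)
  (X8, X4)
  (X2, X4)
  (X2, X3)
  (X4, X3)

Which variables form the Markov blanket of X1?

{X2, X3, X4, X5, X6, X7, X9, X10, X11}

By definition, MB(X1) is built from X1's parents, X1's children, and the co-parents of X1.
Children of X1: X2, X3, X6, X9, X11.
X1 has parent X7.
For each child, the remaining parents (spouses of X1):
  X6: X5, X7
  X11: X6, X7
  X9: X7
  X2: X7, X11
  X3: X2, X4, X10
Taking the union gives {X2, X3, X4, X5, X6, X7, X9, X10, X11}.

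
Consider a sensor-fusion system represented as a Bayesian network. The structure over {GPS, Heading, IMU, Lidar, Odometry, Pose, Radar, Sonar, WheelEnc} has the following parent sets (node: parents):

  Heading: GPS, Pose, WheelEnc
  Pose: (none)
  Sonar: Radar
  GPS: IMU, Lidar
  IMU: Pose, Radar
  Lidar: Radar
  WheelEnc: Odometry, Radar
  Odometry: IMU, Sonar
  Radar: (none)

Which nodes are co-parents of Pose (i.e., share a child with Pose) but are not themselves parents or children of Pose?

{GPS, Radar, WheelEnc}

Children of Pose: Heading, IMU.
  IMU: Radar
  Heading: GPS, WheelEnc
Excluding nodes already adjacent to Pose (Heading, IMU), the co-parent-only contribution is {GPS, Radar, WheelEnc}.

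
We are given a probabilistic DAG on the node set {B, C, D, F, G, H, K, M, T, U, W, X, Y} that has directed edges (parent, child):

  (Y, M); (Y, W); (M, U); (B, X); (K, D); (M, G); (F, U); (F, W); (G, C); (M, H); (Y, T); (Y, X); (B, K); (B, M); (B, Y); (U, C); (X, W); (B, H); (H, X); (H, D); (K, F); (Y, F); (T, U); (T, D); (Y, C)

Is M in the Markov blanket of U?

Yes

M is a parent of U.
So M ∈ MB(U).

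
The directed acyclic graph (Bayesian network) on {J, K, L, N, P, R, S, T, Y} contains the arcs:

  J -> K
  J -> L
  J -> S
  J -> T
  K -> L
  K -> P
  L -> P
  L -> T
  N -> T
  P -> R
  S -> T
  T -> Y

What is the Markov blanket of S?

By definition, MB(S) is built from S's parents, S's children, and the co-parents of S.
S's parents: J.
Ch(S) = {T}.
For each child, the remaining parents (spouses of S):
  parents(T) \ {S} = {J, L, N}.
Union: {J} ∪ {T} ∪ {J, L, N} = {J, L, N, T}.

{J, L, N, T}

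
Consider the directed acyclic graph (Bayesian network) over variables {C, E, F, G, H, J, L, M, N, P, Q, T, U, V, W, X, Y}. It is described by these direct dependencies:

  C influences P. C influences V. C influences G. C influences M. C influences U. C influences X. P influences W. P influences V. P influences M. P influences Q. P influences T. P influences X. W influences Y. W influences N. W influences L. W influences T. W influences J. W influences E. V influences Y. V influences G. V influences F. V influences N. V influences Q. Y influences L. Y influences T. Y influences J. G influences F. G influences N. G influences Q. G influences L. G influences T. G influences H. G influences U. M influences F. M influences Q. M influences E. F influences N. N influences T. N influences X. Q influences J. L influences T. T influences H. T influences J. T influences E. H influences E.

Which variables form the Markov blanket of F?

{G, M, N, V, W}

The Markov blanket of a node is its parents, its children, and the other parents of its children.
F's parents: G, M, V.
F has child N.
Other parents of F's children:
  N also has parents G, V, W.
So the Markov blanket of F is {G, M, N, V, W}.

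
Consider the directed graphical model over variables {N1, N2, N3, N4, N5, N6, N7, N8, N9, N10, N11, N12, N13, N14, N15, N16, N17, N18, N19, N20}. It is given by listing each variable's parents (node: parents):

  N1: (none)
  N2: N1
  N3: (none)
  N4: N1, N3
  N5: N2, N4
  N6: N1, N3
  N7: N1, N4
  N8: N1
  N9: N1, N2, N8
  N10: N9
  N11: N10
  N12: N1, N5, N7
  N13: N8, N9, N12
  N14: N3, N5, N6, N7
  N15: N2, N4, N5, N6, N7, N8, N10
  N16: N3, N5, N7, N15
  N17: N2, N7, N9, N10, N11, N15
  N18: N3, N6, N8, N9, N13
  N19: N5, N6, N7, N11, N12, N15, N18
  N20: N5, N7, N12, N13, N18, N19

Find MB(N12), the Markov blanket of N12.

{N1, N5, N6, N7, N8, N9, N11, N13, N15, N18, N19, N20}

By definition, MB(N12) is built from N12's parents, N12's children, and the co-parents of N12.
Parents of N12: N1, N5, N7.
N12 has children N13, N19, N20.
Co-parents of N12 (other parents of its children):
  N13: N8, N9
  N19: N5, N6, N7, N11, N15, N18
  N20: N5, N7, N13, N18, N19
So the Markov blanket of N12 is {N1, N5, N6, N7, N8, N9, N11, N13, N15, N18, N19, N20}.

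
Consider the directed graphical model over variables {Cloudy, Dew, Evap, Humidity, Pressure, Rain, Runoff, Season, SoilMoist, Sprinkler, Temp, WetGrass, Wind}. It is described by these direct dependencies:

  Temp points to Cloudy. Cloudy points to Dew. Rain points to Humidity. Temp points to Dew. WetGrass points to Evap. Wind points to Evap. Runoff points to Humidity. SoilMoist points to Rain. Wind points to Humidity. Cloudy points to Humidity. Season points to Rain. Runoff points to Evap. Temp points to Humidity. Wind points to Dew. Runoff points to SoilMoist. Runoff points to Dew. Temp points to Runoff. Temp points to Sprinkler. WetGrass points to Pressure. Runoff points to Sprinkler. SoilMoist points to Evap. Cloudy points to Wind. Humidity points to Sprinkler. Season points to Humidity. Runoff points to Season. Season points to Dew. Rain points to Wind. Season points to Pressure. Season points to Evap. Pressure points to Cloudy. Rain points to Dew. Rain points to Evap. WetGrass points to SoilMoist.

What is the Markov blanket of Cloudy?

{Dew, Humidity, Pressure, Rain, Runoff, Season, Temp, Wind}

The Markov blanket of a node is its parents, its children, and the other parents of its children.
Cloudy has parents Pressure, Temp.
Children of Cloudy: Dew, Humidity, Wind.
Parents of each child, excluding Cloudy:
  parents(Wind) \ {Cloudy} = {Rain}.
  Dew's other parents are Rain, Runoff, Season, Temp, Wind.
  Humidity's other parents are Rain, Runoff, Season, Temp, Wind.
Union: {Pressure, Temp} ∪ {Dew, Humidity, Wind} ∪ {Rain, Runoff, Season, Temp, Wind} = {Dew, Humidity, Pressure, Rain, Runoff, Season, Temp, Wind}.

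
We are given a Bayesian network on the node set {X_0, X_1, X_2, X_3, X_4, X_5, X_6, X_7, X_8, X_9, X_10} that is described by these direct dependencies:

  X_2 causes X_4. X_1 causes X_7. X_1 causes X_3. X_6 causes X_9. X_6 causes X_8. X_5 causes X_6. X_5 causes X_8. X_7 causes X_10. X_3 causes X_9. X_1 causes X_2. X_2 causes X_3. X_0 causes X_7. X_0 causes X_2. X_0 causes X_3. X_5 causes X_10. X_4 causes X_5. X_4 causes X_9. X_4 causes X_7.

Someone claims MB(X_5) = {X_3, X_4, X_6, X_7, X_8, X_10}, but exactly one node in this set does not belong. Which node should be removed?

A node's Markov blanket = Pa ∪ Ch ∪ (parents of Ch other than the node itself).
Ch(X_5) = {X_6, X_8, X_10}.
X_5 has parent X_4.
Parents of each child, excluding X_5:
  X_6 has no other parent.
  X_8 also has parent X_6.
  X_10's other parent is X_7.
MB(X_5) = {X_4, X_6, X_7, X_8, X_10}.
X_3 is neither a parent, child, nor co-parent of X_5, so it does not belong.

X_3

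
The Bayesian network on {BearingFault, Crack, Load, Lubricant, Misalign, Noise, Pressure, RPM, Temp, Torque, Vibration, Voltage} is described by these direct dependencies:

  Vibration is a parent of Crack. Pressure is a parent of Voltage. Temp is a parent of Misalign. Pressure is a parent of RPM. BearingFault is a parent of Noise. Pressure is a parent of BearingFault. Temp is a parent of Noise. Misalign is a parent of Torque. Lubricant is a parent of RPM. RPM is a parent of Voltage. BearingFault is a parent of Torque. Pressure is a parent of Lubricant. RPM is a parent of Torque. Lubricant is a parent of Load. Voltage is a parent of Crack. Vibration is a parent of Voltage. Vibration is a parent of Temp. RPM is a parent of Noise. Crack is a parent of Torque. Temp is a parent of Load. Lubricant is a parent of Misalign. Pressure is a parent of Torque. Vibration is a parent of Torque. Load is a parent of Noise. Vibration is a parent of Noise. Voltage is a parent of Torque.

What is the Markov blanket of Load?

A node's Markov blanket = Pa ∪ Ch ∪ (parents of Ch other than the node itself).
Load has parents Lubricant, Temp.
Children of Load: Noise.
Co-parents of Load (other parents of its children):
  Noise: BearingFault, RPM, Temp, Vibration
Taking the union gives {BearingFault, Lubricant, Noise, RPM, Temp, Vibration}.

{BearingFault, Lubricant, Noise, RPM, Temp, Vibration}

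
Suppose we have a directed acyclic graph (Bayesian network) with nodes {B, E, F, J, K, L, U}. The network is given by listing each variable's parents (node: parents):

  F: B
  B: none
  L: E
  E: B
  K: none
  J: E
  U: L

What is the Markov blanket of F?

F's parents: B.
Children of F: none.
With no children, F has no spouses; the co-parent set is empty.
Taking the union gives {B}.

{B}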